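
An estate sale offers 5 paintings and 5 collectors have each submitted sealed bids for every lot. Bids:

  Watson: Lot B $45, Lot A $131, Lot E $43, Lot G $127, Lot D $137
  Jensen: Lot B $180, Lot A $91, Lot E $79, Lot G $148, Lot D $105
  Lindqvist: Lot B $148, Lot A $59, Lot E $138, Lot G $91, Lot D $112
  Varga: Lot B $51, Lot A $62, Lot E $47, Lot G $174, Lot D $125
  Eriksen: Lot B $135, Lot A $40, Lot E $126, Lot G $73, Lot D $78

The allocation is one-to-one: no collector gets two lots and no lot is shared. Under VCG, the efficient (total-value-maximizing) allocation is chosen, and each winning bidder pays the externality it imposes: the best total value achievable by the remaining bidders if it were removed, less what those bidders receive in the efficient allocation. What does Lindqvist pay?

Lindqvist pays $6.

Efficient allocation: Watson→Lot A ($131), Jensen→Lot B ($180), Lindqvist→Lot D ($112), Varga→Lot G ($174), Eriksen→Lot E ($126); total welfare W = $723.
Lindqvist receives Lot D at value $112, so the others get W − 112 = $611.
Without Lindqvist: best allocation of the remaining 4 bidders over all 5 lots is Watson→Lot D ($137), Jensen→Lot B ($180), Varga→Lot G ($174), Eriksen→Lot E ($126), total $617.
VCG payment = (others' best without Lindqvist) − (others' welfare with Lindqvist) = 617 − 611 = $6.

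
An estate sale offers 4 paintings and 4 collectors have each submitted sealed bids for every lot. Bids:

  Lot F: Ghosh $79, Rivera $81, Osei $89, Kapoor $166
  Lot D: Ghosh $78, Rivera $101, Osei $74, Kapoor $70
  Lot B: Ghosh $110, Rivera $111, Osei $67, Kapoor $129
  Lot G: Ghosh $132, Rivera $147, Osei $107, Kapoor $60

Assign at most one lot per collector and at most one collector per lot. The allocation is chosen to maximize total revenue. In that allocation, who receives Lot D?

Optimal: Ghosh→Lot B ($110), Rivera→Lot G ($147), Osei→Lot D ($74), Kapoor→Lot F ($166) — total 110+147+74+166 = $497.
Row-greedy (each collector in turn takes its best remaining lot) gives $402, worse by 95.
Next-best assignment: Ghosh→Lot B, Rivera→Lot D, Osei→Lot G, Kapoor→Lot F = $484.
Swapping Ghosh↔Kapoor (Ghosh→Lot F $79, Kapoor→Lot B $129) loses 68.
Checked against all permutations: $497 is optimal.
Osei's own top lot is Lot G ($107), but forcing Osei→Lot G and reassigning the rest optimally gives only $484 — worse by 13.

Osei receives Lot D.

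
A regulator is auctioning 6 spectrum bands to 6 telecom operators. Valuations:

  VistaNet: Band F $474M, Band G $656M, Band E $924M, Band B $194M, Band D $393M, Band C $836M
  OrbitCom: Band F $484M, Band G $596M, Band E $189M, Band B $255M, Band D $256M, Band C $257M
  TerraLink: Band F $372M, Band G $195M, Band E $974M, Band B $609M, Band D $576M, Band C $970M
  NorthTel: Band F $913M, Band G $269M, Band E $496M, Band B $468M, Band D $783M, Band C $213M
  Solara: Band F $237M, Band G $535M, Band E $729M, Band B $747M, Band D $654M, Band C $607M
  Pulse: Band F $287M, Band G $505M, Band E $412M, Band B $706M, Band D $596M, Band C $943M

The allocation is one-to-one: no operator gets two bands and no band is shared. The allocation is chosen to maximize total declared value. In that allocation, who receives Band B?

Treat this as an assignment problem: match each operator to one band.
Optimal: VistaNet→Band E ($924M), OrbitCom→Band G ($596M), TerraLink→Band C ($970M), NorthTel→Band F ($913M), Solara→Band D ($654M), Pulse→Band B ($706M) — total 924+596+970+913+654+706 = $4763M.
Column-greedy (each band in turn goes to its best remaining operator) gives $4143M, worse by 620.
Pulse's own top band is Band C ($943M), but forcing Pulse→Band C and reassigning the rest optimally gives only $4699M — worse by 64.

Pulse receives Band B.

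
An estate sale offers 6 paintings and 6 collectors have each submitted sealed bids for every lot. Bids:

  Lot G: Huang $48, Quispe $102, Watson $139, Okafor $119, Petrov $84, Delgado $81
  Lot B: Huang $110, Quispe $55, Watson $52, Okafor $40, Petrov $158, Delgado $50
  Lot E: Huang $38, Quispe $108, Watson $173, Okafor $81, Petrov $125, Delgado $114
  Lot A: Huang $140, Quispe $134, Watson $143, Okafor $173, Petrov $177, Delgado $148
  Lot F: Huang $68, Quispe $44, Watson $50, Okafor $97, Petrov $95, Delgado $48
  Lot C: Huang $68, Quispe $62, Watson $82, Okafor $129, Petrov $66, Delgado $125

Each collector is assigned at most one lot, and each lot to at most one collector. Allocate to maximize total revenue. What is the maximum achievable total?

Optimal: Huang→Lot F ($68), Quispe→Lot G ($102), Watson→Lot E ($173), Okafor→Lot A ($173), Petrov→Lot B ($158), Delgado→Lot C ($125) — total 68+102+173+173+158+125 = $799.
Max-entry greedy (repeatedly take the single best remaining cell) gives $739, worse by 60.

Maximum total: $799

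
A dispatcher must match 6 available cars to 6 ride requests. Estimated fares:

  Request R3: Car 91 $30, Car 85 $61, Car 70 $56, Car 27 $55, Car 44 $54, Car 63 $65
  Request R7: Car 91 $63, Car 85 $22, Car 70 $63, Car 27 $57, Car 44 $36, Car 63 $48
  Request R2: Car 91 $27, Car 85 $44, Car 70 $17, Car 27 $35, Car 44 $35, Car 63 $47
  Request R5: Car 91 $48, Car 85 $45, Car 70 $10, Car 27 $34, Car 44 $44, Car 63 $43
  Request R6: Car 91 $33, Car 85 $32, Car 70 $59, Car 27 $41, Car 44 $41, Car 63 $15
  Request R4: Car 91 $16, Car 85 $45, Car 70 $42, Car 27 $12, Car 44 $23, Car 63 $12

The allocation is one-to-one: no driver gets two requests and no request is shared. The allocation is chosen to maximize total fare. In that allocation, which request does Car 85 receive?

Optimal: Car 91→Request R7 ($63), Car 85→Request R4 ($45), Car 70→Request R6 ($59), Car 27→Request R3 ($55), Car 44→Request R5 ($44), Car 63→Request R2 ($47) — total 63+45+59+55+44+47 = $313.
Max-entry greedy (repeatedly take the single best remaining cell) gives $290, worse by 23.
Swapping Car 44↔Car 63 (Car 44→Request R2 $35, Car 63→Request R5 $43) loses 13.
Checked against all permutations: $313 is optimal.
Car 85's own top request is Request R3 ($61), but forcing Car 85→Request R3 and reassigning the rest optimally gives only $298 — worse by 15.

Car 85 receives Request R4.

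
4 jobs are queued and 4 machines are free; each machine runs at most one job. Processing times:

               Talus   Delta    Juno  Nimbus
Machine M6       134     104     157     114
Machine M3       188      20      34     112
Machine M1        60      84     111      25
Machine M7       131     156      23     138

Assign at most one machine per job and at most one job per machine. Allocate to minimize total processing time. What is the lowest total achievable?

Min total: 202 min

Optimal: Talus→Machine M6 (134 min), Delta→Machine M3 (20 min), Juno→Machine M7 (23 min), Nimbus→Machine M1 (25 min) — total 134+20+23+25 = 202 min.
Row-greedy (each job in turn takes its cheapest remaining machine) gives 217 min, worse by 15.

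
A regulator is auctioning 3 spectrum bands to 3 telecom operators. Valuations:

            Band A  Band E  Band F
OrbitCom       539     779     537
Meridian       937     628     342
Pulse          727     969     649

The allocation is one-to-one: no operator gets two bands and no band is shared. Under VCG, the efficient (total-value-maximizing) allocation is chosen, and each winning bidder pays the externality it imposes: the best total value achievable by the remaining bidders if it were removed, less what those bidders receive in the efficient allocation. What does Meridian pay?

Efficient allocation: OrbitCom→Band F ($537M), Meridian→Band A ($937M), Pulse→Band E ($969M); total welfare W = $2443M.
Meridian receives Band A at value $937M, so the others get W − 937 = $1506M.
Without Meridian: best allocation of the remaining 2 bidders over all 3 bands is OrbitCom→Band A ($539M), Pulse→Band E ($969M), total $1508M.
VCG payment = (others' best without Meridian) − (others' welfare with Meridian) = 1508 − 1506 = $2M.

Meridian pays $2M.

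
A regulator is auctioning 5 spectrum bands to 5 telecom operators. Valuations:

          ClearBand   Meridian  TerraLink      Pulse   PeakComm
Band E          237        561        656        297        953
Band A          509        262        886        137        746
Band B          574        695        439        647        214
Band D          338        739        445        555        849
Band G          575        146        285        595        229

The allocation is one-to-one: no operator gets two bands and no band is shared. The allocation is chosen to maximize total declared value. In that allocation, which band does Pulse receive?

Treat this as an assignment problem: match each operator to one band.
Optimal: ClearBand→Band G ($575M), Meridian→Band D ($739M), TerraLink→Band A ($886M), Pulse→Band B ($647M), PeakComm→Band E ($953M) — total 575+739+886+647+953 = $3800M.
Column-greedy (each band in turn goes to its best remaining operator) gives $3664M, worse by 136.
Next-best assignment: ClearBand→Band B, Meridian→Band D, TerraLink→Band A, Pulse→Band G, PeakComm→Band E = $3747M.

Pulse receives Band B.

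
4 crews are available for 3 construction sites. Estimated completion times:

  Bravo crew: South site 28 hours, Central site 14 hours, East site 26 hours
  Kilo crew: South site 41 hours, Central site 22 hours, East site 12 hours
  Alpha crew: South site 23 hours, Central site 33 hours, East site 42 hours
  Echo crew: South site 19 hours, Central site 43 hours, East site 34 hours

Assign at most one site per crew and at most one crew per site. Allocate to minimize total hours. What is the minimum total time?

This is the linear assignment problem.
Optimal: Echo crew→South site (19 hours), Bravo crew→Central site (14 hours), Kilo crew→East site (12 hours) — total 19+14+12 = 45 hours.
Row-greedy (each crew in turn takes its cheapest remaining site) gives 49 hours, worse by 4.
Next-best assignment: Alpha crew→South site, Bravo crew→Central site, Kilo crew→East site = 49 hours.
Checked against all permutations: 45 hours is optimal.

Min total: 45 hours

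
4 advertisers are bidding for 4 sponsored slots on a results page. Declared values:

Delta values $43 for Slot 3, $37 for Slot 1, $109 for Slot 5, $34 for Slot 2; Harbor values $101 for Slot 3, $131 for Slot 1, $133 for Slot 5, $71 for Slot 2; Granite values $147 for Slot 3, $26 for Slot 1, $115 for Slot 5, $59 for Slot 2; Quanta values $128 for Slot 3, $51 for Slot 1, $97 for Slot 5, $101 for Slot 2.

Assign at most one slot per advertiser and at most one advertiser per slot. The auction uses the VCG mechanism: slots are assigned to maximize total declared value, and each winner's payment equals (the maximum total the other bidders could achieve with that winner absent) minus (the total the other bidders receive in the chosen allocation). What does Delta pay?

Delta pays $2.

Efficient allocation: Delta→Slot 5 ($109), Harbor→Slot 1 ($131), Granite→Slot 3 ($147), Quanta→Slot 2 ($101); total welfare W = $488.
Delta receives Slot 5 at value $109, so the others get W − 109 = $379.
Without Delta: best allocation of the remaining 3 bidders over all 4 slots is Harbor→Slot 5 ($133), Granite→Slot 3 ($147), Quanta→Slot 2 ($101), total $381.
VCG payment = (others' best without Delta) − (others' welfare with Delta) = 381 − 379 = $2.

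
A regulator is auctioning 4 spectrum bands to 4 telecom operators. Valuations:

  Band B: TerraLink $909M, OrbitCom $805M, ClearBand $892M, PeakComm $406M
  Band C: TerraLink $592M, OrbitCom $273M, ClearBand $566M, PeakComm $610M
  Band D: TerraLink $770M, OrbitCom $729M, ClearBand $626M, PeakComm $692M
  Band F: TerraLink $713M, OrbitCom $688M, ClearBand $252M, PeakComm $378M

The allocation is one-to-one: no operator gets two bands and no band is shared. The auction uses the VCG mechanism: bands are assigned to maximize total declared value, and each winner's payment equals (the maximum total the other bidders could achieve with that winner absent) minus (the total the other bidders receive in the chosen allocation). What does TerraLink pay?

Efficient allocation: TerraLink→Band D ($770M), OrbitCom→Band F ($688M), ClearBand→Band B ($892M), PeakComm→Band C ($610M); total welfare W = $2960M.
TerraLink receives Band D at value $770M, so the others get W − 770 = $2190M.
Without TerraLink: best allocation of the remaining 3 bidders over all 4 bands is OrbitCom→Band F ($688M), ClearBand→Band B ($892M), PeakComm→Band D ($692M), total $2272M.
VCG payment = (others' best without TerraLink) − (others' welfare with TerraLink) = 2272 − 2190 = $82M.

TerraLink pays $82M.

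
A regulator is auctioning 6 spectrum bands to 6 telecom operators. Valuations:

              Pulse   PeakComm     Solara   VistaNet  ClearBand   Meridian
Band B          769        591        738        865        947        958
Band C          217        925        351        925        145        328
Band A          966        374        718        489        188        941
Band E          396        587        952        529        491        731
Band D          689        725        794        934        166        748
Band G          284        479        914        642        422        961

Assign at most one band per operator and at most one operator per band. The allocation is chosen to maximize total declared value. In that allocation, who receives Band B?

Optimal: Pulse→Band A ($966M), PeakComm→Band C ($925M), Solara→Band E ($952M), VistaNet→Band D ($934M), ClearBand→Band B ($947M), Meridian→Band G ($961M) — total 966+925+952+934+947+961 = $5685M.
Column-greedy (each band in turn goes to its best remaining operator) gives $5157M, worse by 528.
Next-best assignment: Pulse→Band A, PeakComm→Band D, Solara→Band E, VistaNet→Band C, ClearBand→Band B, Meridian→Band G = $5476M.
Swapping VistaNet↔Pulse (VistaNet→Band A $489M, Pulse→Band D $689M) loses 722.

ClearBand receives Band B.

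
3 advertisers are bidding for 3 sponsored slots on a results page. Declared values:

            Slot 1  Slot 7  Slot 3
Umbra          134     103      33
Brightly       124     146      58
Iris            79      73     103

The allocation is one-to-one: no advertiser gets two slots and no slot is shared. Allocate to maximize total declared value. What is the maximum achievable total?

Max total: $383

Optimal: Umbra→Slot 1 ($134), Brightly→Slot 7 ($146), Iris→Slot 3 ($103) — total 134+146+103 = $383.
Next-best assignment: Umbra→Slot 7, Brightly→Slot 1, Iris→Slot 3 = $330.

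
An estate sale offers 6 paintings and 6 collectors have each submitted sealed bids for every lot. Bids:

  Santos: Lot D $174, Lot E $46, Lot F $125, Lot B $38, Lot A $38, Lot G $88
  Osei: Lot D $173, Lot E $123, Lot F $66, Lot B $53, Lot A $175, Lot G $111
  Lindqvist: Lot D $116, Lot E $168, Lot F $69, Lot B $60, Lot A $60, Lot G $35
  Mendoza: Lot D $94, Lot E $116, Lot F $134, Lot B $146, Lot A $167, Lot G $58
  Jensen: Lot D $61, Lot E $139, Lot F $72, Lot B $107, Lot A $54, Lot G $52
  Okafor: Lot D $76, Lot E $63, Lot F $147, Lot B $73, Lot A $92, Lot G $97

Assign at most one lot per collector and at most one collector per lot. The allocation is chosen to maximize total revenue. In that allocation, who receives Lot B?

Jensen receives Lot B.

Optimal: Santos→Lot D ($174), Osei→Lot G ($111), Lindqvist→Lot E ($168), Mendoza→Lot A ($167), Jensen→Lot B ($107), Okafor→Lot F ($147) — total 174+111+168+167+107+147 = $874.
Column-greedy (each lot in turn goes to its best remaining collector) gives $862, worse by 12.
Next-best assignment: Santos→Lot D, Osei→Lot A, Lindqvist→Lot E, Mendoza→Lot B, Jensen→Lot G, Okafor→Lot F = $862.
Every other assignment is strictly worse.
Jensen's own top lot is Lot E ($139), but forcing Jensen→Lot E and reassigning the rest optimally gives only $816 — worse by 58.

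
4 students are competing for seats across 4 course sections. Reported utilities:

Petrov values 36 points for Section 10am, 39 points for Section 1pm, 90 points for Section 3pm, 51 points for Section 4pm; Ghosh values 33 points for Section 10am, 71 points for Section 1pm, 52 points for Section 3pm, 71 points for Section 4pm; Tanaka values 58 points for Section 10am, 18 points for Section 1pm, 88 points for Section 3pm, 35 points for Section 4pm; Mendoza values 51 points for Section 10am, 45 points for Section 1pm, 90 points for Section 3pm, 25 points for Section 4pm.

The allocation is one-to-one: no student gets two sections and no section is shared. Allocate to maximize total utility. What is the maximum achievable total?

Optimal: Petrov→Section 4pm (51 points), Ghosh→Section 1pm (71 points), Tanaka→Section 10am (58 points), Mendoza→Section 3pm (90 points) — total 51+71+58+90 = 270 points.
Column-greedy (each section in turn goes to its best remaining student) gives 244 points, worse by 26.

Maximum total: 270 points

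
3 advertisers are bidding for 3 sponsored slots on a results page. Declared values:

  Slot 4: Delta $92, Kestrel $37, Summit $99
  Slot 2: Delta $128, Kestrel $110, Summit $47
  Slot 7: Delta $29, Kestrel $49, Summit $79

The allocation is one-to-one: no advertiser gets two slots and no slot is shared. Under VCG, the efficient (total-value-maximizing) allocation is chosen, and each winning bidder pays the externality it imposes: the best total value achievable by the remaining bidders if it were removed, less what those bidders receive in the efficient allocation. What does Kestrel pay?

Kestrel pays $56.

Efficient allocation: Delta→Slot 4 ($92), Kestrel→Slot 2 ($110), Summit→Slot 7 ($79); total welfare W = $281.
Kestrel receives Slot 2 at value $110, so the others get W − 110 = $171.
Without Kestrel: best allocation of the remaining 2 bidders over all 3 slots is Delta→Slot 2 ($128), Summit→Slot 4 ($99), total $227.
VCG payment = (others' best without Kestrel) − (others' welfare with Kestrel) = 227 − 171 = $56.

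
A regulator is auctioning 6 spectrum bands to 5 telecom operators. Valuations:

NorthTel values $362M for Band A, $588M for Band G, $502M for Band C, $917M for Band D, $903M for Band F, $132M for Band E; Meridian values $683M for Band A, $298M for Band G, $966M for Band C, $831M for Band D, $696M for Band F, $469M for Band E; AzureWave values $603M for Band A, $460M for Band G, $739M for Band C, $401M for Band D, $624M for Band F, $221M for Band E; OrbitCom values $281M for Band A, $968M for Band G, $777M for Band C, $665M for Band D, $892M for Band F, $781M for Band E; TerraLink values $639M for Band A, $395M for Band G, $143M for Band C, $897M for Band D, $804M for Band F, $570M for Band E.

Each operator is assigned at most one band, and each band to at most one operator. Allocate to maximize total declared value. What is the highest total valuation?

Max total: $4337M

This is a one-to-one assignment (maximum-weight bipartite matching).
Optimal: NorthTel→Band F ($903M), Meridian→Band C ($966M), AzureWave→Band A ($603M), OrbitCom→Band G ($968M), TerraLink→Band D ($897M) — total 903+966+603+968+897 = $4337M.
No other one-to-one assignment exceeds $4337M.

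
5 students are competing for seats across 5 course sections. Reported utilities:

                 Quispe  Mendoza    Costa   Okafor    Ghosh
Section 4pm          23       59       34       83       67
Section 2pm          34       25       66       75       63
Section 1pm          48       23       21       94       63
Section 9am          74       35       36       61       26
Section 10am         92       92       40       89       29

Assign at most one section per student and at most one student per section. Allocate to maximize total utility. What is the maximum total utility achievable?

Maximum total: 393 points

Optimal: Quispe→Section 9am (74 points), Mendoza→Section 10am (92 points), Costa→Section 2pm (66 points), Okafor→Section 1pm (94 points), Ghosh→Section 4pm (67 points) — total 74+92+66+94+67 = 393 points.
Column-greedy (each section in turn goes to its best remaining student) gives 378 points, worse by 15.
Next-best assignment: Quispe→Section 9am, Mendoza→Section 10am, Costa→Section 2pm, Okafor→Section 4pm, Ghosh→Section 1pm = 378 points.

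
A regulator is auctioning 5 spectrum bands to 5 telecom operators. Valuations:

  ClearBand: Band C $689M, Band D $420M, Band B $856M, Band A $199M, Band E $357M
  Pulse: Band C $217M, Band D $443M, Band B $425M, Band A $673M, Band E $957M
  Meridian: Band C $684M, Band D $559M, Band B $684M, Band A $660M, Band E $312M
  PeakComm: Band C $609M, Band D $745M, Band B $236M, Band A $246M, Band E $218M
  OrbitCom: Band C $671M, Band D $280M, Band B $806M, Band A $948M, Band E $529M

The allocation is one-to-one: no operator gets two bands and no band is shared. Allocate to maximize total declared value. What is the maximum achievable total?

Max total: $4190M

Optimal: ClearBand→Band B ($856M), Pulse→Band E ($957M), Meridian→Band C ($684M), PeakComm→Band D ($745M), OrbitCom→Band A ($948M) — total 856+957+684+745+948 = $4190M.
Column-greedy (each band in turn goes to its best remaining operator) gives $3225M, worse by 965.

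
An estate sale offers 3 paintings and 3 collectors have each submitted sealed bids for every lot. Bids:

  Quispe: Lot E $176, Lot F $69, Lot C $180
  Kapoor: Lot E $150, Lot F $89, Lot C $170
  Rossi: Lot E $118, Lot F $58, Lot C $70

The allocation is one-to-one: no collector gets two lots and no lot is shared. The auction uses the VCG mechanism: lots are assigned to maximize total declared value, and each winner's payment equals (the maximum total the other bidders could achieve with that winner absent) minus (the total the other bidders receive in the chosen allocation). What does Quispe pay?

Efficient allocation: Quispe→Lot E ($176), Kapoor→Lot C ($170), Rossi→Lot F ($58); total welfare W = $404.
Quispe receives Lot E at value $176, so the others get W − 176 = $228.
Without Quispe: best allocation of the remaining 2 bidders over all 3 lots is Kapoor→Lot C ($170), Rossi→Lot E ($118), total $288.
VCG payment = (others' best without Quispe) − (others' welfare with Quispe) = 288 − 228 = $60.

Quispe pays $60.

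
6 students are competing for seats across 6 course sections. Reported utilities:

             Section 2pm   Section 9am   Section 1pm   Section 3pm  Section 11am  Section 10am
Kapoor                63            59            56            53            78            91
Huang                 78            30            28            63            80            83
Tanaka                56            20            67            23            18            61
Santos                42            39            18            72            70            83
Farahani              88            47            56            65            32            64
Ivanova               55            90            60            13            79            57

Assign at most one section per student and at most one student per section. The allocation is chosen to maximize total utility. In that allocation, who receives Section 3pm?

Santos receives Section 3pm.

Optimal: Kapoor→Section 10am (91 points), Huang→Section 11am (80 points), Tanaka→Section 1pm (67 points), Santos→Section 3pm (72 points), Farahani→Section 2pm (88 points), Ivanova→Section 9am (90 points) — total 91+80+67+72+88+90 = 488 points.
Swapping Huang↔Santos (Huang→Section 3pm 63 points, Santos→Section 11am 70 points) loses 19.
Santos's own top section is Section 10am (83 points), but forcing Santos→Section 10am and reassigning the rest optimally gives only 469 points — worse by 19.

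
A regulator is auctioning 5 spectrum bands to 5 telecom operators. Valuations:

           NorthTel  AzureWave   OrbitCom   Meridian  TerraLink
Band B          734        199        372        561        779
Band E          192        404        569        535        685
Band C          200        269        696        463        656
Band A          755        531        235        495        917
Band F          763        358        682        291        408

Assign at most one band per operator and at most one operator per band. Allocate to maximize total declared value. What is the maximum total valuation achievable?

This is the linear assignment problem.
Optimal: NorthTel→Band F ($763M), AzureWave→Band E ($404M), OrbitCom→Band C ($696M), Meridian→Band B ($561M), TerraLink→Band A ($917M) — total 763+404+696+561+917 = $3341M.
Column-greedy (each band in turn goes to its best remaining operator) gives $2924M, worse by 417.
Next-best assignment: NorthTel→Band F, AzureWave→Band A, OrbitCom→Band C, Meridian→Band E, TerraLink→Band B = $3304M.
Swapping OrbitCom↔Meridian (OrbitCom→Band B $372M, Meridian→Band C $463M) loses 422.
Every other assignment is strictly worse.

Maximum total: $3341M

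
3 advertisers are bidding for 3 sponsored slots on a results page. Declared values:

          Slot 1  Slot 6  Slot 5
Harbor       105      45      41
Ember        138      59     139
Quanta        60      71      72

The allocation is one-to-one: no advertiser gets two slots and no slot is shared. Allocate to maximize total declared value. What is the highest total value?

Maximum total: $315

Optimal: Harbor→Slot 1 ($105), Ember→Slot 5 ($139), Quanta→Slot 6 ($71) — total 105+139+71 = $315.
Next-best assignment: Harbor→Slot 6, Ember→Slot 1, Quanta→Slot 5 = $255.
Checked against all permutations: $315 is optimal.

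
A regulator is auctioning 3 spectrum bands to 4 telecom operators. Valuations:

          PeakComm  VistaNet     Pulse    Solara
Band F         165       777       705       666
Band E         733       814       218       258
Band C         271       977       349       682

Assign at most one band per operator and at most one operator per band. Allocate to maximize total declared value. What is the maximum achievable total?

Maximum total: $2415M

Treat this as an assignment problem: match each operator to one band.
Optimal: Pulse→Band F ($705M), PeakComm→Band E ($733M), VistaNet→Band C ($977M) — total 705+733+977 = $2415M.
Column-greedy (each band in turn goes to its best remaining operator) gives $2192M, worse by 223.
Next-best assignment: Solara→Band F, PeakComm→Band E, VistaNet→Band C = $2376M.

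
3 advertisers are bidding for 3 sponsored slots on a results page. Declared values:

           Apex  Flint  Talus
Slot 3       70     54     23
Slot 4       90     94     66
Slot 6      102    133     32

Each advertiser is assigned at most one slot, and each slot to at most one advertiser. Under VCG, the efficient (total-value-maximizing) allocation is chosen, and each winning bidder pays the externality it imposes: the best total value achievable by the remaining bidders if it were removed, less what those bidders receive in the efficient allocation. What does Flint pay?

Efficient allocation: Apex→Slot 3 ($70), Flint→Slot 6 ($133), Talus→Slot 4 ($66); total welfare W = $269.
Flint receives Slot 6 at value $133, so the others get W − 133 = $136.
Without Flint: best allocation of the remaining 2 bidders over all 3 slots is Apex→Slot 6 ($102), Talus→Slot 4 ($66), total $168.
VCG payment = (others' best without Flint) − (others' welfare with Flint) = 168 − 136 = $32.

Flint pays $32.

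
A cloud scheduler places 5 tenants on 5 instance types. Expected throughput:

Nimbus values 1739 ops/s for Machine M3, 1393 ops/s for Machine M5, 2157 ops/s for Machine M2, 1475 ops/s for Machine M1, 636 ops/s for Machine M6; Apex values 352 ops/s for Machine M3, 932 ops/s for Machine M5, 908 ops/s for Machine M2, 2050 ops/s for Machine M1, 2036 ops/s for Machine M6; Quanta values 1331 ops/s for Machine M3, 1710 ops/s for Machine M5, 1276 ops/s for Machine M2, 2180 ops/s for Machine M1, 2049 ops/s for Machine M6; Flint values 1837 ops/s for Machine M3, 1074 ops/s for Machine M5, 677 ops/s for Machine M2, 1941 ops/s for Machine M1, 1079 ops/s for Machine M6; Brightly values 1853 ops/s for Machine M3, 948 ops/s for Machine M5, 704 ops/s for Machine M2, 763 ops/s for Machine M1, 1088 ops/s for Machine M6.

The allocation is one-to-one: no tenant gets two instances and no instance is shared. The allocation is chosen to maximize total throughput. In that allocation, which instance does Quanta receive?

Treat this as an assignment problem: match each tenant to one instance.
Optimal: Nimbus→Machine M2 (2157 ops/s), Apex→Machine M6 (2036 ops/s), Quanta→Machine M5 (1710 ops/s), Flint→Machine M1 (1941 ops/s), Brightly→Machine M3 (1853 ops/s) — total 2157+2036+1710+1941+1853 = 9697 ops/s.
Max-entry greedy (repeatedly take the single best remaining cell) gives 9300 ops/s, worse by 397.
Next-best assignment: Nimbus→Machine M2, Apex→Machine M6, Quanta→Machine M1, Flint→Machine M5, Brightly→Machine M3 = 9300 ops/s.
Every other assignment is strictly worse.
Quanta's own top instance is Machine M1 (2180 ops/s), but forcing Quanta→Machine M1 and reassigning the rest optimally gives only 9300 ops/s — worse by 397.

Quanta receives Machine M5.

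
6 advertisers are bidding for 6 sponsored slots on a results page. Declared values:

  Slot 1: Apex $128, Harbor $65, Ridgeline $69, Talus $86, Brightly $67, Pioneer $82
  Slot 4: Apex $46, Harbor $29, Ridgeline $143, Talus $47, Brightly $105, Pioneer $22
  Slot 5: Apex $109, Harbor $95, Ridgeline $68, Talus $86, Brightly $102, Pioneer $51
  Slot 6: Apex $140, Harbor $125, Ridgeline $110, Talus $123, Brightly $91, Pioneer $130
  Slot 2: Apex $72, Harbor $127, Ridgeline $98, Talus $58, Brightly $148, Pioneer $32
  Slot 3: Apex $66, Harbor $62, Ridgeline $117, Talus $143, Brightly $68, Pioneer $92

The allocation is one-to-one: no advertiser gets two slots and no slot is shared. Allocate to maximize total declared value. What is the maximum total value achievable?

Max total: $787

Optimal: Apex→Slot 1 ($128), Harbor→Slot 5 ($95), Ridgeline→Slot 4 ($143), Talus→Slot 3 ($143), Brightly→Slot 2 ($148), Pioneer→Slot 6 ($130) — total 128+95+143+143+148+130 = $787.
Column-greedy (each slot in turn goes to its best remaining advertiser) gives $773, worse by 14.
Next-best assignment: Apex→Slot 1, Harbor→Slot 2, Ridgeline→Slot 4, Talus→Slot 3, Brightly→Slot 5, Pioneer→Slot 6 = $773.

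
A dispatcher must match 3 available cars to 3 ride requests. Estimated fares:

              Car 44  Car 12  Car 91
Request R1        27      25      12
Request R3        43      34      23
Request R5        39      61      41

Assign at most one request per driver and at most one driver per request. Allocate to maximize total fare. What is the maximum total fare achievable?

Optimal: Car 44→Request R3 ($43), Car 12→Request R5 ($61), Car 91→Request R1 ($12) — total 43+61+12 = $116.
Column-greedy (each request in turn goes to its best remaining driver) gives $102, worse by 14.
Next-best assignment: Car 44→Request R1, Car 12→Request R5, Car 91→Request R3 = $111.

Maximum total: $116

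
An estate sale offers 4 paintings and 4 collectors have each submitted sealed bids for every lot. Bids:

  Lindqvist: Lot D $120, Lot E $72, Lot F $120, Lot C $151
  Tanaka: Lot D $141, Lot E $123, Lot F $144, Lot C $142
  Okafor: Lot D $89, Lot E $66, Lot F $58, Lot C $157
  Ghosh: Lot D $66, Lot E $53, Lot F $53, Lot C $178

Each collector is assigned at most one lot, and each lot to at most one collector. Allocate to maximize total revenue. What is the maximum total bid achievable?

This is the linear assignment problem.
Optimal: Lindqvist→Lot F ($120), Tanaka→Lot E ($123), Okafor→Lot D ($89), Ghosh→Lot C ($178) — total 120+123+89+178 = $510.
Every other assignment is strictly worse.

Maximum total: $510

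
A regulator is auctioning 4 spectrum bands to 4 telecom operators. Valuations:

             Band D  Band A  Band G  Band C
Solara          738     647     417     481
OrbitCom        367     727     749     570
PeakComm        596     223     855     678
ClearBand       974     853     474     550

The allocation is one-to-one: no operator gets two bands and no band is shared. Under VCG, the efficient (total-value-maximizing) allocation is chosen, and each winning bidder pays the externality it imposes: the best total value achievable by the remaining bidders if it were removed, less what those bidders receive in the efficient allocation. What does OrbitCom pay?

Efficient allocation: Solara→Band A ($647M), OrbitCom→Band G ($749M), PeakComm→Band C ($678M), ClearBand→Band D ($974M); total welfare W = $3048M.
OrbitCom receives Band G at value $749M, so the others get W − 749 = $2299M.
Without OrbitCom: best allocation of the remaining 3 bidders over all 4 bands is Solara→Band A ($647M), PeakComm→Band G ($855M), ClearBand→Band D ($974M), total $2476M.
VCG payment = (others' best without OrbitCom) − (others' welfare with OrbitCom) = 2476 − 2299 = $177M.

OrbitCom pays $177M.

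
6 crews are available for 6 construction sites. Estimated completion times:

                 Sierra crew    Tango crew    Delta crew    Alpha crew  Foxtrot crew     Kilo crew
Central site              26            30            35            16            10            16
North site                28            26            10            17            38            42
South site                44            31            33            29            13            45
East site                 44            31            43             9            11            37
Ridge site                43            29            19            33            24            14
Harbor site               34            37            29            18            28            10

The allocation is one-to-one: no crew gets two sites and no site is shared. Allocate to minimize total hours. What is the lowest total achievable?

Min total: 97 hours

Optimal: Sierra crew→Central site (26 hours), Tango crew→Ridge site (29 hours), Delta crew→North site (10 hours), Alpha crew→East site (9 hours), Foxtrot crew→South site (13 hours), Kilo crew→Harbor site (10 hours) — total 26+29+10+9+13+10 = 97 hours.
Column-greedy (each site in turn goes to its cheapest remaining crew) gives 128 hours, worse by 31.
Next-best assignment: Sierra crew→Central site, Tango crew→North site, Delta crew→Ridge site, Alpha crew→East site, Foxtrot crew→South site, Kilo crew→Harbor site = 103 hours.
Checked against all permutations: 97 hours is optimal.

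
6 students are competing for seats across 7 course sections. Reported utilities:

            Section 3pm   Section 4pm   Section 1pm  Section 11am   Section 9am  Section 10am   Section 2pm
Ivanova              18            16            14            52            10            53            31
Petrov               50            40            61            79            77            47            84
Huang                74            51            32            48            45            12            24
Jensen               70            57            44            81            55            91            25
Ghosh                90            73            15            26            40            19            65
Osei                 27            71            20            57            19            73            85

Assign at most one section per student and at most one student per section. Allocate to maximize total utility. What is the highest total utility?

Maximum total: 452 points

This is the linear assignment problem.
Optimal: Ivanova→Section 11am (52 points), Petrov→Section 9am (77 points), Huang→Section 3pm (74 points), Jensen→Section 10am (91 points), Ghosh→Section 4pm (73 points), Osei→Section 2pm (85 points) — total 52+77+74+91+73+85 = 452 points.
Max-entry greedy (repeatedly take the single best remaining cell) gives 410 points, worse by 42.
Next-best assignment: Ivanova→Section 11am, Petrov→Section 9am, Huang→Section 4pm, Jensen→Section 10am, Ghosh→Section 3pm, Osei→Section 2pm = 446 points.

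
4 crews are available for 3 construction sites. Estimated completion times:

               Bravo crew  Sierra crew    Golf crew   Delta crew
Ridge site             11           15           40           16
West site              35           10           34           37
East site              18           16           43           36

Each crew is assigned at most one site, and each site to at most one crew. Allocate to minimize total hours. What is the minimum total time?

Min total: 44 hours

Treat this as an assignment problem: match each crew to one site.
Optimal: Delta crew→Ridge site (16 hours), Sierra crew→West site (10 hours), Bravo crew→East site (18 hours) — total 16+10+18 = 44 hours.
Column-greedy (each site in turn goes to its cheapest remaining crew) gives 57 hours, worse by 13.
Every other assignment is strictly worse.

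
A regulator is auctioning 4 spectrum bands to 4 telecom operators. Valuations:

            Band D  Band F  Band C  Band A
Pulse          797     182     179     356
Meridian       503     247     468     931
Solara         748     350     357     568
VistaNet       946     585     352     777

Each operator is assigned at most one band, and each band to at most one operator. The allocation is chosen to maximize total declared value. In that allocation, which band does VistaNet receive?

VistaNet receives Band F.

This is a one-to-one assignment (maximum-weight bipartite matching).
Optimal: Pulse→Band D ($797M), Meridian→Band A ($931M), Solara→Band C ($357M), VistaNet→Band F ($585M) — total 797+931+357+585 = $2670M.
Swapping Solara↔Pulse (Solara→Band D $748M, Pulse→Band C $179M) loses 227.
No other one-to-one assignment exceeds $2670M.
VistaNet's own top band is Band D ($946M), but forcing VistaNet→Band D and reassigning the rest optimally gives only $2416M — worse by 254.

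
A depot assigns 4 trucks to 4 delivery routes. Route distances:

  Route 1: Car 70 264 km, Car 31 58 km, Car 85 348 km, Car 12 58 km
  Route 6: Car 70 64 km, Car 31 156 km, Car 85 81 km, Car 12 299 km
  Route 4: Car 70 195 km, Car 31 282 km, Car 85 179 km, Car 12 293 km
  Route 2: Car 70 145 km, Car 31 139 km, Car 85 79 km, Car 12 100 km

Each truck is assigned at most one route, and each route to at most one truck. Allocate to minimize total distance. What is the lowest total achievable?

Optimal: Car 70→Route 6 (64 km), Car 31→Route 1 (58 km), Car 85→Route 4 (179 km), Car 12→Route 2 (100 km) — total 64+58+179+100 = 401 km.
Row-greedy (each truck in turn takes its cheapest remaining route) gives 494 km, worse by 93.
Next-best assignment: Car 70→Route 4, Car 31→Route 1, Car 85→Route 6, Car 12→Route 2 = 434 km.
Swapping Car 70↔Car 12 (Car 70→Route 2 145 km, Car 12→Route 6 299 km) adds 280.
No other one-to-one assignment undercuts 401 km.

Min total: 401 km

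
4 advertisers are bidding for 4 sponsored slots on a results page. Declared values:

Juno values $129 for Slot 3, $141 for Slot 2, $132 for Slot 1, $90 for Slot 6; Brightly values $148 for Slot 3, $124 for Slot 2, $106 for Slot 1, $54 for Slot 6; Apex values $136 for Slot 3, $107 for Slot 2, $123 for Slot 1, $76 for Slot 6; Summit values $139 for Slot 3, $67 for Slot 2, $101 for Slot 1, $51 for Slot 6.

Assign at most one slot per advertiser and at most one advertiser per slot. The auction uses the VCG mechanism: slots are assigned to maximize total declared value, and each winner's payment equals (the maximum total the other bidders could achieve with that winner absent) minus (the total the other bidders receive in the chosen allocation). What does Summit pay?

Efficient allocation: Juno→Slot 6 ($90), Brightly→Slot 2 ($124), Apex→Slot 1 ($123), Summit→Slot 3 ($139); total welfare W = $476.
Summit receives Slot 3 at value $139, so the others get W − 139 = $337.
Without Summit: best allocation of the remaining 3 bidders over all 4 slots is Juno→Slot 2 ($141), Brightly→Slot 3 ($148), Apex→Slot 1 ($123), total $412.
VCG payment = (others' best without Summit) − (others' welfare with Summit) = 412 − 337 = $75.

Summit pays $75.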